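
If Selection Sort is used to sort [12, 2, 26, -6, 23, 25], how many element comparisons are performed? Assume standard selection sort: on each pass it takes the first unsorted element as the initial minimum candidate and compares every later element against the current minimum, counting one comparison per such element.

Pass 1: scan indices 1..5 for the minimum = 5 comparison(s); min is -6, place at index 0 -> [-6, 2, 26, 12, 23, 25]
Pass 2: scan indices 2..5 for the minimum = 4 comparison(s); min is 2, place at index 1 -> [-6, 2, 26, 12, 23, 25]
Pass 3: scan indices 3..5 for the minimum = 3 comparison(s); min is 12, place at index 2 -> [-6, 2, 12, 26, 23, 25]
Pass 4: scan indices 4..5 for the minimum = 2 comparison(s); min is 23, place at index 3 -> [-6, 2, 12, 23, 26, 25]
Pass 5: scan indices 5..5 for the minimum = 1 comparison(s); min is 25, place at index 4 -> [-6, 2, 12, 23, 25, 26]
Selection sort always scans the whole unsorted suffix, so the count is (n-1) + (n-2) + ... + 1 = n(n-1)/2 = 6*5/2 = 15 regardless of the input order.
Total comparisons: 5 + 4 + 3 + 2 + 1 = 15


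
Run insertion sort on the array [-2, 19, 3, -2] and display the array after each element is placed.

First element -2 is already 'sorted'
Insert 19: shifted 0 elements -> [-2, 19, 3, -2]
Insert 3: shifted 1 elements -> [-2, 3, 19, -2]
Insert -2: shifted 2 elements -> [-2, -2, 3, 19]


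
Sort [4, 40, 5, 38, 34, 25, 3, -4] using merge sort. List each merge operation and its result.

Divide and conquer:
  Merge [4] + [40] -> [4, 40]
  Merge [5] + [38] -> [5, 38]
  Merge [4, 40] + [5, 38] -> [4, 5, 38, 40]
  Merge [34] + [25] -> [25, 34]
  Merge [3] + [-4] -> [-4, 3]
  Merge [25, 34] + [-4, 3] -> [-4, 3, 25, 34]
  Merge [4, 5, 38, 40] + [-4, 3, 25, 34] -> [-4, 3, 4, 5, 25, 34, 38, 40]


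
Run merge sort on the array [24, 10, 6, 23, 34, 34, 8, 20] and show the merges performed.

Divide and conquer:
  Merge [24] + [10] -> [10, 24]
  Merge [6] + [23] -> [6, 23]
  Merge [10, 24] + [6, 23] -> [6, 10, 23, 24]
  Merge [34] + [34] -> [34, 34]
  Merge [8] + [20] -> [8, 20]
  Merge [34, 34] + [8, 20] -> [8, 20, 34, 34]
  Merge [6, 10, 23, 24] + [8, 20, 34, 34] -> [6, 8, 10, 20, 23, 24, 34, 34]


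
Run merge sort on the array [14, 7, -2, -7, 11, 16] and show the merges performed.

Divide and conquer:
  Merge [7] + [-2] -> [-2, 7]
  Merge [14] + [-2, 7] -> [-2, 7, 14]
  Merge [11] + [16] -> [11, 16]
  Merge [-7] + [11, 16] -> [-7, 11, 16]
  Merge [-2, 7, 14] + [-7, 11, 16] -> [-7, -2, 7, 11, 14, 16]


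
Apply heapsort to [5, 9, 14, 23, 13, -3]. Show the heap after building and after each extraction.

Build heap: [23, 13, 14, 9, 5, -3]
Extract 23: [14, 13, -3, 9, 5, 23]
Extract 14: [13, 9, -3, 5, 14, 23]
Extract 13: [9, 5, -3, 13, 14, 23]
Extract 9: [5, -3, 9, 13, 14, 23]
Extract 5: [-3, 5, 9, 13, 14, 23]


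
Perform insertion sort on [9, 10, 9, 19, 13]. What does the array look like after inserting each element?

First element 9 is already 'sorted'
Insert 10: shifted 0 elements -> [9, 10, 9, 19, 13]
Insert 9: shifted 1 elements -> [9, 9, 10, 19, 13]
Insert 19: shifted 0 elements -> [9, 9, 10, 19, 13]
Insert 13: shifted 1 elements -> [9, 9, 10, 13, 19]


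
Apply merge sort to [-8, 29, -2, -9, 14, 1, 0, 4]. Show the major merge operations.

Divide and conquer:
  Merge [-8] + [29] -> [-8, 29]
  Merge [-2] + [-9] -> [-9, -2]
  Merge [-8, 29] + [-9, -2] -> [-9, -8, -2, 29]
  Merge [14] + [1] -> [1, 14]
  Merge [0] + [4] -> [0, 4]
  Merge [1, 14] + [0, 4] -> [0, 1, 4, 14]
  Merge [-9, -8, -2, 29] + [0, 1, 4, 14] -> [-9, -8, -2, 0, 1, 4, 14, 29]


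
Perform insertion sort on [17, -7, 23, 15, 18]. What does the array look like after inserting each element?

First element 17 is already 'sorted'
Insert -7: shifted 1 elements -> [-7, 17, 23, 15, 18]
Insert 23: shifted 0 elements -> [-7, 17, 23, 15, 18]
Insert 15: shifted 2 elements -> [-7, 15, 17, 23, 18]
Insert 18: shifted 1 elements -> [-7, 15, 17, 18, 23]


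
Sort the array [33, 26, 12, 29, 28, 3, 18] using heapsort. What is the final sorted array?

Build heap: [33, 29, 18, 26, 28, 3, 12]
Extract 33: [29, 28, 18, 26, 12, 3, 33]
Extract 29: [28, 26, 18, 3, 12, 29, 33]
Extract 28: [26, 12, 18, 3, 28, 29, 33]
Extract 26: [18, 12, 3, 26, 28, 29, 33]
Extract 18: [12, 3, 18, 26, 28, 29, 33]
Extract 12: [3, 12, 18, 26, 28, 29, 33]


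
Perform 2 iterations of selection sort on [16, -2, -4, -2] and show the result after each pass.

Pass 1: Select minimum -4 at index 2, swap -> [-4, -2, 16, -2]
Pass 2: Select minimum -2 at index 1, swap -> [-4, -2, 16, -2]


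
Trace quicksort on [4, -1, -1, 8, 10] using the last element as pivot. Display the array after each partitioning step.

Partition 1: pivot=10 at index 4 -> [4, -1, -1, 8, 10]
Partition 2: pivot=8 at index 3 -> [4, -1, -1, 8, 10]
Partition 3: pivot=-1 at index 1 -> [-1, -1, 4, 8, 10]


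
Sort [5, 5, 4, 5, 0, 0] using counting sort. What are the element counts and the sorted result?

Count array: [2, 0, 0, 0, 1, 3]
(count[i] = number of elements equal to i)
Cumulative count: [2, 2, 2, 2, 3, 6]
Sorted: [0, 0, 4, 5, 5, 5]


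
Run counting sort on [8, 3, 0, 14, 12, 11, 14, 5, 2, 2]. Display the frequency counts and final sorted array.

Count array: [1, 0, 2, 1, 0, 1, 0, 0, 1, 0, 0, 1, 1, 0, 2]
(count[i] = number of elements equal to i)
Cumulative count: [1, 1, 3, 4, 4, 5, 5, 5, 6, 6, 6, 7, 8, 8, 10]
Sorted: [0, 2, 2, 3, 5, 8, 11, 12, 14, 14]


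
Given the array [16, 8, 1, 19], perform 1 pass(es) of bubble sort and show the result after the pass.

After pass 1: [8, 1, 16, 19] (2 swaps)
Total swaps: 2


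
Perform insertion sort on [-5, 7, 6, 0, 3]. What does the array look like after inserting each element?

First element -5 is already 'sorted'
Insert 7: shifted 0 elements -> [-5, 7, 6, 0, 3]
Insert 6: shifted 1 elements -> [-5, 6, 7, 0, 3]
Insert 0: shifted 2 elements -> [-5, 0, 6, 7, 3]
Insert 3: shifted 2 elements -> [-5, 0, 3, 6, 7]


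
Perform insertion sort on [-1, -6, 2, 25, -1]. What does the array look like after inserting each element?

First element -1 is already 'sorted'
Insert -6: shifted 1 elements -> [-6, -1, 2, 25, -1]
Insert 2: shifted 0 elements -> [-6, -1, 2, 25, -1]
Insert 25: shifted 0 elements -> [-6, -1, 2, 25, -1]
Insert -1: shifted 2 elements -> [-6, -1, -1, 2, 25]


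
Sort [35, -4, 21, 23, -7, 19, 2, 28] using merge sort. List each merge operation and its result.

Divide and conquer:
  Merge [35] + [-4] -> [-4, 35]
  Merge [21] + [23] -> [21, 23]
  Merge [-4, 35] + [21, 23] -> [-4, 21, 23, 35]
  Merge [-7] + [19] -> [-7, 19]
  Merge [2] + [28] -> [2, 28]
  Merge [-7, 19] + [2, 28] -> [-7, 2, 19, 28]
  Merge [-4, 21, 23, 35] + [-7, 2, 19, 28] -> [-7, -4, 2, 19, 21, 23, 28, 35]


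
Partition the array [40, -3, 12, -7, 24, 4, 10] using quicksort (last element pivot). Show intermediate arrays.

Partition 1: pivot=10 at index 3 -> [-3, -7, 4, 10, 24, 12, 40]
Partition 2: pivot=4 at index 2 -> [-3, -7, 4, 10, 24, 12, 40]
Partition 3: pivot=-7 at index 0 -> [-7, -3, 4, 10, 24, 12, 40]
Partition 4: pivot=40 at index 6 -> [-7, -3, 4, 10, 24, 12, 40]
Partition 5: pivot=12 at index 4 -> [-7, -3, 4, 10, 12, 24, 40]


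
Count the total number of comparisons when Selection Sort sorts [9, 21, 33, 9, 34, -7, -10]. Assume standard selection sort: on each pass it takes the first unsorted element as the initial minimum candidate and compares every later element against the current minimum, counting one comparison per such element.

Pass 1: scan indices 1..6 for the minimum = 6 comparison(s); min is -10, place at index 0 -> [-10, 21, 33, 9, 34, -7, 9]
Pass 2: scan indices 2..6 for the minimum = 5 comparison(s); min is -7, place at index 1 -> [-10, -7, 33, 9, 34, 21, 9]
Pass 3: scan indices 3..6 for the minimum = 4 comparison(s); min is 9, place at index 2 -> [-10, -7, 9, 33, 34, 21, 9]
Pass 4: scan indices 4..6 for the minimum = 3 comparison(s); min is 9, place at index 3 -> [-10, -7, 9, 9, 34, 21, 33]
Pass 5: scan indices 5..6 for the minimum = 2 comparison(s); min is 21, place at index 4 -> [-10, -7, 9, 9, 21, 34, 33]
Pass 6: scan indices 6..6 for the minimum = 1 comparison(s); min is 33, place at index 5 -> [-10, -7, 9, 9, 21, 33, 34]
Selection sort always scans the whole unsorted suffix, so the count is (n-1) + (n-2) + ... + 1 = n(n-1)/2 = 7*6/2 = 21 regardless of the input order.
Total comparisons: 6 + 5 + 4 + 3 + 2 + 1 = 21


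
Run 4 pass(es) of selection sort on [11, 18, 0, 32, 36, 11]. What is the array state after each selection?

Pass 1: Select minimum 0 at index 2, swap -> [0, 18, 11, 32, 36, 11]
Pass 2: Select minimum 11 at index 2, swap -> [0, 11, 18, 32, 36, 11]
Pass 3: Select minimum 11 at index 5, swap -> [0, 11, 11, 32, 36, 18]
Pass 4: Select minimum 18 at index 5, swap -> [0, 11, 11, 18, 36, 32]


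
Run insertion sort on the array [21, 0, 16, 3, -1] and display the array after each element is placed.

First element 21 is already 'sorted'
Insert 0: shifted 1 elements -> [0, 21, 16, 3, -1]
Insert 16: shifted 1 elements -> [0, 16, 21, 3, -1]
Insert 3: shifted 2 elements -> [0, 3, 16, 21, -1]
Insert -1: shifted 4 elements -> [-1, 0, 3, 16, 21]


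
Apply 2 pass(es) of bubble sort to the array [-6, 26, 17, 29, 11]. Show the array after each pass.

After pass 1: [-6, 17, 26, 11, 29] (2 swaps)
After pass 2: [-6, 17, 11, 26, 29] (1 swaps)
Total swaps: 3


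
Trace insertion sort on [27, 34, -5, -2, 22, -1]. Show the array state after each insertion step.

First element 27 is already 'sorted'
Insert 34: shifted 0 elements -> [27, 34, -5, -2, 22, -1]
Insert -5: shifted 2 elements -> [-5, 27, 34, -2, 22, -1]
Insert -2: shifted 2 elements -> [-5, -2, 27, 34, 22, -1]
Insert 22: shifted 2 elements -> [-5, -2, 22, 27, 34, -1]
Insert -1: shifted 3 elements -> [-5, -2, -1, 22, 27, 34]


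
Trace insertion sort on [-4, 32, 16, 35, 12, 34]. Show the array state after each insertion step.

First element -4 is already 'sorted'
Insert 32: shifted 0 elements -> [-4, 32, 16, 35, 12, 34]
Insert 16: shifted 1 elements -> [-4, 16, 32, 35, 12, 34]
Insert 35: shifted 0 elements -> [-4, 16, 32, 35, 12, 34]
Insert 12: shifted 3 elements -> [-4, 12, 16, 32, 35, 34]
Insert 34: shifted 1 elements -> [-4, 12, 16, 32, 34, 35]


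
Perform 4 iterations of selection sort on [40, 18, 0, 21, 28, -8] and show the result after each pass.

Pass 1: Select minimum -8 at index 5, swap -> [-8, 18, 0, 21, 28, 40]
Pass 2: Select minimum 0 at index 2, swap -> [-8, 0, 18, 21, 28, 40]
Pass 3: Select minimum 18 at index 2, swap -> [-8, 0, 18, 21, 28, 40]
Pass 4: Select minimum 21 at index 3, swap -> [-8, 0, 18, 21, 28, 40]


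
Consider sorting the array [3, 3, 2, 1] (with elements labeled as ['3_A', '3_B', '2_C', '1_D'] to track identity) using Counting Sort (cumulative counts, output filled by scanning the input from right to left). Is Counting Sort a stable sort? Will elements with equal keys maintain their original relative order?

Trace Counting Sort on the labeled array (the key is the number; the letter only tracks identity):
  Counts for values 0..3: [0, 1, 1, 2]
  Cumulative counts: [0, 1, 2, 4]
  Scan right to left: place 1_D at output index 0
  Scan right to left: place 2_C at output index 1
  Scan right to left: place 3_B at output index 3
  Scan right to left: place 3_A at output index 2
  Output: [1_D, 2_C, 3_A, 3_B]
Equal keys:
  value 3: originally 3_A, 3_B; after sorting 3_A, 3_B -> order preserved
All equal keys kept their original relative order. Counting Sort is stable: scanning the input right to left with decreasing cumulative counts places later duplicates at later output positions.
Answer: Stable


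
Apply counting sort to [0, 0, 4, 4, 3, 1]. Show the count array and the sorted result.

Count array: [2, 1, 0, 1, 2]
(count[i] = number of elements equal to i)
Cumulative count: [2, 3, 3, 4, 6]
Sorted: [0, 0, 1, 3, 4, 4]


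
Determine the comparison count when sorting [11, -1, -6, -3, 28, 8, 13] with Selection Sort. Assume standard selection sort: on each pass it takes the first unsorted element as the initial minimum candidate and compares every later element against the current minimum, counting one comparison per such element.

Pass 1: scan indices 1..6 for the minimum = 6 comparison(s); min is -6, place at index 0 -> [-6, -1, 11, -3, 28, 8, 13]
Pass 2: scan indices 2..6 for the minimum = 5 comparison(s); min is -3, place at index 1 -> [-6, -3, 11, -1, 28, 8, 13]
Pass 3: scan indices 3..6 for the minimum = 4 comparison(s); min is -1, place at index 2 -> [-6, -3, -1, 11, 28, 8, 13]
Pass 4: scan indices 4..6 for the minimum = 3 comparison(s); min is 8, place at index 3 -> [-6, -3, -1, 8, 28, 11, 13]
Pass 5: scan indices 5..6 for the minimum = 2 comparison(s); min is 11, place at index 4 -> [-6, -3, -1, 8, 11, 28, 13]
Pass 6: scan indices 6..6 for the minimum = 1 comparison(s); min is 13, place at index 5 -> [-6, -3, -1, 8, 11, 13, 28]
Selection sort always scans the whole unsorted suffix, so the count is (n-1) + (n-2) + ... + 1 = n(n-1)/2 = 7*6/2 = 21 regardless of the input order.
Total comparisons: 6 + 5 + 4 + 3 + 2 + 1 = 21


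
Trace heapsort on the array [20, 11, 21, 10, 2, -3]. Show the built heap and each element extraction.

Build heap: [21, 11, 20, 10, 2, -3]
Extract 21: [20, 11, -3, 10, 2, 21]
Extract 20: [11, 10, -3, 2, 20, 21]
Extract 11: [10, 2, -3, 11, 20, 21]
Extract 10: [2, -3, 10, 11, 20, 21]
Extract 2: [-3, 2, 10, 11, 20, 21]


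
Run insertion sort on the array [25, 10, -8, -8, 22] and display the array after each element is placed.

First element 25 is already 'sorted'
Insert 10: shifted 1 elements -> [10, 25, -8, -8, 22]
Insert -8: shifted 2 elements -> [-8, 10, 25, -8, 22]
Insert -8: shifted 2 elements -> [-8, -8, 10, 25, 22]
Insert 22: shifted 1 elements -> [-8, -8, 10, 22, 25]


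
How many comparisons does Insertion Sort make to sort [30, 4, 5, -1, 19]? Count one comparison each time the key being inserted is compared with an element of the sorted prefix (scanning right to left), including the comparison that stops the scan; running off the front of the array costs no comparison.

Insert 4: 30 > 4 (shift), reached front = 1 comparison(s) -> [4, 30, 5, -1, 19]
Insert 5: 30 > 5 (shift), 4 <= 5 (stop) = 2 comparison(s) -> [4, 5, 30, -1, 19]
Insert -1: 30 > -1 (shift), 5 > -1 (shift), 4 > -1 (shift), reached front = 3 comparison(s) -> [-1, 4, 5, 30, 19]
Insert 19: 30 > 19 (shift), 5 <= 19 (stop) = 2 comparison(s) -> [-1, 4, 5, 19, 30]
Total comparisons: 1 + 2 + 3 + 2 = 8


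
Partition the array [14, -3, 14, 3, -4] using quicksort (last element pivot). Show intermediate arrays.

Partition 1: pivot=-4 at index 0 -> [-4, -3, 14, 3, 14]
Partition 2: pivot=14 at index 4 -> [-4, -3, 14, 3, 14]
Partition 3: pivot=3 at index 2 -> [-4, -3, 3, 14, 14]


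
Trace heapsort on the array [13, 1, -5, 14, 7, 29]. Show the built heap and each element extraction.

Build heap: [29, 14, 13, 1, 7, -5]
Extract 29: [14, 7, 13, 1, -5, 29]
Extract 14: [13, 7, -5, 1, 14, 29]
Extract 13: [7, 1, -5, 13, 14, 29]
Extract 7: [1, -5, 7, 13, 14, 29]
Extract 1: [-5, 1, 7, 13, 14, 29]


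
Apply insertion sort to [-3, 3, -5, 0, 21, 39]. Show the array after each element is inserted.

First element -3 is already 'sorted'
Insert 3: shifted 0 elements -> [-3, 3, -5, 0, 21, 39]
Insert -5: shifted 2 elements -> [-5, -3, 3, 0, 21, 39]
Insert 0: shifted 1 elements -> [-5, -3, 0, 3, 21, 39]
Insert 21: shifted 0 elements -> [-5, -3, 0, 3, 21, 39]
Insert 39: shifted 0 elements -> [-5, -3, 0, 3, 21, 39]


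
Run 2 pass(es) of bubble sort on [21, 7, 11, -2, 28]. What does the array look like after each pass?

After pass 1: [7, 11, -2, 21, 28] (3 swaps)
After pass 2: [7, -2, 11, 21, 28] (1 swaps)
Total swaps: 4


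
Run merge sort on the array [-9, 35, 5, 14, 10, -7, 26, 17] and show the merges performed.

Divide and conquer:
  Merge [-9] + [35] -> [-9, 35]
  Merge [5] + [14] -> [5, 14]
  Merge [-9, 35] + [5, 14] -> [-9, 5, 14, 35]
  Merge [10] + [-7] -> [-7, 10]
  Merge [26] + [17] -> [17, 26]
  Merge [-7, 10] + [17, 26] -> [-7, 10, 17, 26]
  Merge [-9, 5, 14, 35] + [-7, 10, 17, 26] -> [-9, -7, 5, 10, 14, 17, 26, 35]


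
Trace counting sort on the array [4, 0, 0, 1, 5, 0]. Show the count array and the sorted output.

Count array: [3, 1, 0, 0, 1, 1]
(count[i] = number of elements equal to i)
Cumulative count: [3, 4, 4, 4, 5, 6]
Sorted: [0, 0, 0, 1, 4, 5]


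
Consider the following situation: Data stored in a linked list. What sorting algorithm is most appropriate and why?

Best choice: Merge sort
Reason: Merge sort doesn't require random access; can be done in O(1) extra space for linked lists


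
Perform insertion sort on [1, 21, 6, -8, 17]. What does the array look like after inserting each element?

First element 1 is already 'sorted'
Insert 21: shifted 0 elements -> [1, 21, 6, -8, 17]
Insert 6: shifted 1 elements -> [1, 6, 21, -8, 17]
Insert -8: shifted 3 elements -> [-8, 1, 6, 21, 17]
Insert 17: shifted 1 elements -> [-8, 1, 6, 17, 21]


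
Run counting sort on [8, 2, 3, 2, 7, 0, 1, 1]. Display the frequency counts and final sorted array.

Count array: [1, 2, 2, 1, 0, 0, 0, 1, 1]
(count[i] = number of elements equal to i)
Cumulative count: [1, 3, 5, 6, 6, 6, 6, 7, 8]
Sorted: [0, 1, 1, 2, 2, 3, 7, 8]


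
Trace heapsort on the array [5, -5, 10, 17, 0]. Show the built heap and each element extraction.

Build heap: [17, 5, 10, -5, 0]
Extract 17: [10, 5, 0, -5, 17]
Extract 10: [5, -5, 0, 10, 17]
Extract 5: [0, -5, 5, 10, 17]
Extract 0: [-5, 0, 5, 10, 17]


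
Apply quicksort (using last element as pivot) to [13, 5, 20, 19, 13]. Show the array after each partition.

Partition 1: pivot=13 at index 2 -> [13, 5, 13, 19, 20]
Partition 2: pivot=5 at index 0 -> [5, 13, 13, 19, 20]
Partition 3: pivot=20 at index 4 -> [5, 13, 13, 19, 20]


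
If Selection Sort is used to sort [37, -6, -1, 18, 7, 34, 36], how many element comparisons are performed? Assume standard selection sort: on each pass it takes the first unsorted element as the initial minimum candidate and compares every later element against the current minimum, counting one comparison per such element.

Pass 1: scan indices 1..6 for the minimum = 6 comparison(s); min is -6, place at index 0 -> [-6, 37, -1, 18, 7, 34, 36]
Pass 2: scan indices 2..6 for the minimum = 5 comparison(s); min is -1, place at index 1 -> [-6, -1, 37, 18, 7, 34, 36]
Pass 3: scan indices 3..6 for the minimum = 4 comparison(s); min is 7, place at index 2 -> [-6, -1, 7, 18, 37, 34, 36]
Pass 4: scan indices 4..6 for the minimum = 3 comparison(s); min is 18, place at index 3 -> [-6, -1, 7, 18, 37, 34, 36]
Pass 5: scan indices 5..6 for the minimum = 2 comparison(s); min is 34, place at index 4 -> [-6, -1, 7, 18, 34, 37, 36]
Pass 6: scan indices 6..6 for the minimum = 1 comparison(s); min is 36, place at index 5 -> [-6, -1, 7, 18, 34, 36, 37]
Selection sort always scans the whole unsorted suffix, so the count is (n-1) + (n-2) + ... + 1 = n(n-1)/2 = 7*6/2 = 21 regardless of the input order.
Total comparisons: 6 + 5 + 4 + 3 + 2 + 1 = 21


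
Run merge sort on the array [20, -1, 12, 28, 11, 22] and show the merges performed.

Divide and conquer:
  Merge [-1] + [12] -> [-1, 12]
  Merge [20] + [-1, 12] -> [-1, 12, 20]
  Merge [11] + [22] -> [11, 22]
  Merge [28] + [11, 22] -> [11, 22, 28]
  Merge [-1, 12, 20] + [11, 22, 28] -> [-1, 11, 12, 20, 22, 28]


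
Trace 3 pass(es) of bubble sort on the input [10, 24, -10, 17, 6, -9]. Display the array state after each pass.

After pass 1: [10, -10, 17, 6, -9, 24] (4 swaps)
After pass 2: [-10, 10, 6, -9, 17, 24] (3 swaps)
After pass 3: [-10, 6, -9, 10, 17, 24] (2 swaps)
Total swaps: 9


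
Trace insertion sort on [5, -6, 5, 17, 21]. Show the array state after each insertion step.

First element 5 is already 'sorted'
Insert -6: shifted 1 elements -> [-6, 5, 5, 17, 21]
Insert 5: shifted 0 elements -> [-6, 5, 5, 17, 21]
Insert 17: shifted 0 elements -> [-6, 5, 5, 17, 21]
Insert 21: shifted 0 elements -> [-6, 5, 5, 17, 21]


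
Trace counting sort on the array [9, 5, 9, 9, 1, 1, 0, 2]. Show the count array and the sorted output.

Count array: [1, 2, 1, 0, 0, 1, 0, 0, 0, 3]
(count[i] = number of elements equal to i)
Cumulative count: [1, 3, 4, 4, 4, 5, 5, 5, 5, 8]
Sorted: [0, 1, 1, 2, 5, 9, 9, 9]


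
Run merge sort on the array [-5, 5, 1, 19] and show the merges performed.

Divide and conquer:
  Merge [-5] + [5] -> [-5, 5]
  Merge [1] + [19] -> [1, 19]
  Merge [-5, 5] + [1, 19] -> [-5, 1, 5, 19]


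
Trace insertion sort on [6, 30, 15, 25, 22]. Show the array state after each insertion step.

First element 6 is already 'sorted'
Insert 30: shifted 0 elements -> [6, 30, 15, 25, 22]
Insert 15: shifted 1 elements -> [6, 15, 30, 25, 22]
Insert 25: shifted 1 elements -> [6, 15, 25, 30, 22]
Insert 22: shifted 2 elements -> [6, 15, 22, 25, 30]


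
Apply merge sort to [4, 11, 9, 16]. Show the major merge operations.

Divide and conquer:
  Merge [4] + [11] -> [4, 11]
  Merge [9] + [16] -> [9, 16]
  Merge [4, 11] + [9, 16] -> [4, 9, 11, 16]


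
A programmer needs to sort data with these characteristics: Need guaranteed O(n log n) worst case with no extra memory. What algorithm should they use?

Best choice: Heapsort
Reason: Heapsort is O(n log n) worst case and sorts in-place; quicksort can degrade to O(n^2)


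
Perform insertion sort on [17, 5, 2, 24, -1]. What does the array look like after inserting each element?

First element 17 is already 'sorted'
Insert 5: shifted 1 elements -> [5, 17, 2, 24, -1]
Insert 2: shifted 2 elements -> [2, 5, 17, 24, -1]
Insert 24: shifted 0 elements -> [2, 5, 17, 24, -1]
Insert -1: shifted 4 elements -> [-1, 2, 5, 17, 24]


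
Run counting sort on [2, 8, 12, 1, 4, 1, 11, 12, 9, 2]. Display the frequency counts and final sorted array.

Count array: [0, 2, 2, 0, 1, 0, 0, 0, 1, 1, 0, 1, 2]
(count[i] = number of elements equal to i)
Cumulative count: [0, 2, 4, 4, 5, 5, 5, 5, 6, 7, 7, 8, 10]
Sorted: [1, 1, 2, 2, 4, 8, 9, 11, 12, 12]


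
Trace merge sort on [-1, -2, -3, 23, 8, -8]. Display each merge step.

Divide and conquer:
  Merge [-2] + [-3] -> [-3, -2]
  Merge [-1] + [-3, -2] -> [-3, -2, -1]
  Merge [8] + [-8] -> [-8, 8]
  Merge [23] + [-8, 8] -> [-8, 8, 23]
  Merge [-3, -2, -1] + [-8, 8, 23] -> [-8, -3, -2, -1, 8, 23]


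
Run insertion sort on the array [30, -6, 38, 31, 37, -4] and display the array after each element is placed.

First element 30 is already 'sorted'
Insert -6: shifted 1 elements -> [-6, 30, 38, 31, 37, -4]
Insert 38: shifted 0 elements -> [-6, 30, 38, 31, 37, -4]
Insert 31: shifted 1 elements -> [-6, 30, 31, 38, 37, -4]
Insert 37: shifted 1 elements -> [-6, 30, 31, 37, 38, -4]
Insert -4: shifted 4 elements -> [-6, -4, 30, 31, 37, 38]


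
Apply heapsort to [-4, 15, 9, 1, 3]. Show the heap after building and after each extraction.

Build heap: [15, 3, 9, 1, -4]
Extract 15: [9, 3, -4, 1, 15]
Extract 9: [3, 1, -4, 9, 15]
Extract 3: [1, -4, 3, 9, 15]
Extract 1: [-4, 1, 3, 9, 15]


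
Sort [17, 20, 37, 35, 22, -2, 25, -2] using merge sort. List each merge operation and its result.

Divide and conquer:
  Merge [17] + [20] -> [17, 20]
  Merge [37] + [35] -> [35, 37]
  Merge [17, 20] + [35, 37] -> [17, 20, 35, 37]
  Merge [22] + [-2] -> [-2, 22]
  Merge [25] + [-2] -> [-2, 25]
  Merge [-2, 22] + [-2, 25] -> [-2, -2, 22, 25]
  Merge [17, 20, 35, 37] + [-2, -2, 22, 25] -> [-2, -2, 17, 20, 22, 25, 35, 37]


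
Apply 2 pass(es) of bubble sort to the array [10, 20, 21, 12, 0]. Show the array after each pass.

After pass 1: [10, 20, 12, 0, 21] (2 swaps)
After pass 2: [10, 12, 0, 20, 21] (2 swaps)
Total swaps: 4


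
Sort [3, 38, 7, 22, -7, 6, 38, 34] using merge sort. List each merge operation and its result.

Divide and conquer:
  Merge [3] + [38] -> [3, 38]
  Merge [7] + [22] -> [7, 22]
  Merge [3, 38] + [7, 22] -> [3, 7, 22, 38]
  Merge [-7] + [6] -> [-7, 6]
  Merge [38] + [34] -> [34, 38]
  Merge [-7, 6] + [34, 38] -> [-7, 6, 34, 38]
  Merge [3, 7, 22, 38] + [-7, 6, 34, 38] -> [-7, 3, 6, 7, 22, 34, 38, 38]


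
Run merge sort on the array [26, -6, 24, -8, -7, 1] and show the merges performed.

Divide and conquer:
  Merge [-6] + [24] -> [-6, 24]
  Merge [26] + [-6, 24] -> [-6, 24, 26]
  Merge [-7] + [1] -> [-7, 1]
  Merge [-8] + [-7, 1] -> [-8, -7, 1]
  Merge [-6, 24, 26] + [-8, -7, 1] -> [-8, -7, -6, 1, 24, 26]


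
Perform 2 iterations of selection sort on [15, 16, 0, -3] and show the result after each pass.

Pass 1: Select minimum -3 at index 3, swap -> [-3, 16, 0, 15]
Pass 2: Select minimum 0 at index 2, swap -> [-3, 0, 16, 15]


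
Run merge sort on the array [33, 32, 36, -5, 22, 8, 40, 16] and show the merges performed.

Divide and conquer:
  Merge [33] + [32] -> [32, 33]
  Merge [36] + [-5] -> [-5, 36]
  Merge [32, 33] + [-5, 36] -> [-5, 32, 33, 36]
  Merge [22] + [8] -> [8, 22]
  Merge [40] + [16] -> [16, 40]
  Merge [8, 22] + [16, 40] -> [8, 16, 22, 40]
  Merge [-5, 32, 33, 36] + [8, 16, 22, 40] -> [-5, 8, 16, 22, 32, 33, 36, 40]


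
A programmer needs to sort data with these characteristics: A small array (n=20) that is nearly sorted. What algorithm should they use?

Best choice: Insertion sort
Reason: Insertion sort is O(n) for nearly sorted arrays and has low overhead


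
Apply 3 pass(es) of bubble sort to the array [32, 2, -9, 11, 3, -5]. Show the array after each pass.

After pass 1: [2, -9, 11, 3, -5, 32] (5 swaps)
After pass 2: [-9, 2, 3, -5, 11, 32] (3 swaps)
After pass 3: [-9, 2, -5, 3, 11, 32] (1 swaps)
Total swaps: 9


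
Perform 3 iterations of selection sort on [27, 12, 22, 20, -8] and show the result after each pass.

Pass 1: Select minimum -8 at index 4, swap -> [-8, 12, 22, 20, 27]
Pass 2: Select minimum 12 at index 1, swap -> [-8, 12, 22, 20, 27]
Pass 3: Select minimum 20 at index 3, swap -> [-8, 12, 20, 22, 27]


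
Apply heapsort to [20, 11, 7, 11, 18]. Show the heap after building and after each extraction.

Build heap: [20, 18, 7, 11, 11]
Extract 20: [18, 11, 7, 11, 20]
Extract 18: [11, 11, 7, 18, 20]
Extract 11: [11, 7, 11, 18, 20]
Extract 11: [7, 11, 11, 18, 20]


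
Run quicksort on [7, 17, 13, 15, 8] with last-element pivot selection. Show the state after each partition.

Partition 1: pivot=8 at index 1 -> [7, 8, 13, 15, 17]
Partition 2: pivot=17 at index 4 -> [7, 8, 13, 15, 17]
Partition 3: pivot=15 at index 3 -> [7, 8, 13, 15, 17]


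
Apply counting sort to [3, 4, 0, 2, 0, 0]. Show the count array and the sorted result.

Count array: [3, 0, 1, 1, 1]
(count[i] = number of elements equal to i)
Cumulative count: [3, 3, 4, 5, 6]
Sorted: [0, 0, 0, 2, 3, 4]


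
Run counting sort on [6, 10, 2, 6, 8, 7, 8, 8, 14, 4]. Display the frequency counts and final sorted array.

Count array: [0, 0, 1, 0, 1, 0, 2, 1, 3, 0, 1, 0, 0, 0, 1]
(count[i] = number of elements equal to i)
Cumulative count: [0, 0, 1, 1, 2, 2, 4, 5, 8, 8, 9, 9, 9, 9, 10]
Sorted: [2, 4, 6, 6, 7, 8, 8, 8, 10, 14]


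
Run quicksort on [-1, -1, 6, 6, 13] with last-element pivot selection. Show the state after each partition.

Partition 1: pivot=13 at index 4 -> [-1, -1, 6, 6, 13]
Partition 2: pivot=6 at index 3 -> [-1, -1, 6, 6, 13]
Partition 3: pivot=6 at index 2 -> [-1, -1, 6, 6, 13]
Partition 4: pivot=-1 at index 1 -> [-1, -1, 6, 6, 13]


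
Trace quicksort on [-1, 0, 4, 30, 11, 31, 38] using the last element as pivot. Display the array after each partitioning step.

Partition 1: pivot=38 at index 6 -> [-1, 0, 4, 30, 11, 31, 38]
Partition 2: pivot=31 at index 5 -> [-1, 0, 4, 30, 11, 31, 38]
Partition 3: pivot=11 at index 3 -> [-1, 0, 4, 11, 30, 31, 38]
Partition 4: pivot=4 at index 2 -> [-1, 0, 4, 11, 30, 31, 38]
Partition 5: pivot=0 at index 1 -> [-1, 0, 4, 11, 30, 31, 38]


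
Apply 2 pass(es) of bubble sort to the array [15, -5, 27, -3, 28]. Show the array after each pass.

After pass 1: [-5, 15, -3, 27, 28] (2 swaps)
After pass 2: [-5, -3, 15, 27, 28] (1 swaps)
Total swaps: 3


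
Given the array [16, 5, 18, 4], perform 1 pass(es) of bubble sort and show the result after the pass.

After pass 1: [5, 16, 4, 18] (2 swaps)
Total swaps: 2


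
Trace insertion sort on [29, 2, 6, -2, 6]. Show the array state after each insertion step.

First element 29 is already 'sorted'
Insert 2: shifted 1 elements -> [2, 29, 6, -2, 6]
Insert 6: shifted 1 elements -> [2, 6, 29, -2, 6]
Insert -2: shifted 3 elements -> [-2, 2, 6, 29, 6]
Insert 6: shifted 1 elements -> [-2, 2, 6, 6, 29]


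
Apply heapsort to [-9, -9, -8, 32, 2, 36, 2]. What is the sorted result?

Build heap: [36, 32, 2, -9, 2, -8, -9]
Extract 36: [32, 2, 2, -9, -9, -8, 36]
Extract 32: [2, -8, 2, -9, -9, 32, 36]
Extract 2: [2, -8, -9, -9, 2, 32, 36]
Extract 2: [-8, -9, -9, 2, 2, 32, 36]
Extract -8: [-9, -9, -8, 2, 2, 32, 36]
Extract -9: [-9, -9, -8, 2, 2, 32, 36]


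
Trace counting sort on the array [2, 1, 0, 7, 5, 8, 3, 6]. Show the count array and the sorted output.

Count array: [1, 1, 1, 1, 0, 1, 1, 1, 1]
(count[i] = number of elements equal to i)
Cumulative count: [1, 2, 3, 4, 4, 5, 6, 7, 8]
Sorted: [0, 1, 2, 3, 5, 6, 7, 8]


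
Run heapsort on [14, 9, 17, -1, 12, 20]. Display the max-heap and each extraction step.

Build heap: [20, 12, 17, -1, 9, 14]
Extract 20: [17, 12, 14, -1, 9, 20]
Extract 17: [14, 12, 9, -1, 17, 20]
Extract 14: [12, -1, 9, 14, 17, 20]
Extract 12: [9, -1, 12, 14, 17, 20]
Extract 9: [-1, 9, 12, 14, 17, 20]


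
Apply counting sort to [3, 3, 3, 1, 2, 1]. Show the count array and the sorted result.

Count array: [0, 2, 1, 3]
(count[i] = number of elements equal to i)
Cumulative count: [0, 2, 3, 6]
Sorted: [1, 1, 2, 3, 3, 3]


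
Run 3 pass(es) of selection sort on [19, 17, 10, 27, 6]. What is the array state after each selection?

Pass 1: Select minimum 6 at index 4, swap -> [6, 17, 10, 27, 19]
Pass 2: Select minimum 10 at index 2, swap -> [6, 10, 17, 27, 19]
Pass 3: Select minimum 17 at index 2, swap -> [6, 10, 17, 27, 19]


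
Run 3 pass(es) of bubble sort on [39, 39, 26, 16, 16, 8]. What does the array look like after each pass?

After pass 1: [39, 26, 16, 16, 8, 39] (4 swaps)
After pass 2: [26, 16, 16, 8, 39, 39] (4 swaps)
After pass 3: [16, 16, 8, 26, 39, 39] (3 swaps)
Total swaps: 11


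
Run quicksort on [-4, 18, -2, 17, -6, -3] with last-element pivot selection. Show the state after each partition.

Partition 1: pivot=-3 at index 2 -> [-4, -6, -3, 17, 18, -2]
Partition 2: pivot=-6 at index 0 -> [-6, -4, -3, 17, 18, -2]
Partition 3: pivot=-2 at index 3 -> [-6, -4, -3, -2, 18, 17]
Partition 4: pivot=17 at index 4 -> [-6, -4, -3, -2, 17, 18]


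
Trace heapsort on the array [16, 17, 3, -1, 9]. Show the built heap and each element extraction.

Build heap: [17, 16, 3, -1, 9]
Extract 17: [16, 9, 3, -1, 17]
Extract 16: [9, -1, 3, 16, 17]
Extract 9: [3, -1, 9, 16, 17]
Extract 3: [-1, 3, 9, 16, 17]


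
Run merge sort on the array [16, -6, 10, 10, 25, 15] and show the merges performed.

Divide and conquer:
  Merge [-6] + [10] -> [-6, 10]
  Merge [16] + [-6, 10] -> [-6, 10, 16]
  Merge [25] + [15] -> [15, 25]
  Merge [10] + [15, 25] -> [10, 15, 25]
  Merge [-6, 10, 16] + [10, 15, 25] -> [-6, 10, 10, 15, 16, 25]


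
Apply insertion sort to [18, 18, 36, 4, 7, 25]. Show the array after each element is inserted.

First element 18 is already 'sorted'
Insert 18: shifted 0 elements -> [18, 18, 36, 4, 7, 25]
Insert 36: shifted 0 elements -> [18, 18, 36, 4, 7, 25]
Insert 4: shifted 3 elements -> [4, 18, 18, 36, 7, 25]
Insert 7: shifted 3 elements -> [4, 7, 18, 18, 36, 25]
Insert 25: shifted 1 elements -> [4, 7, 18, 18, 25, 36]


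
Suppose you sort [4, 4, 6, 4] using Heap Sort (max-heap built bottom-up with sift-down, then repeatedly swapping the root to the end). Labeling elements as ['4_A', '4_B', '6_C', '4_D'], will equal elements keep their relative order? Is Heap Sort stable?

Trace Heap Sort on the labeled array (the key is the number; the letter only tracks identity):
  Build max-heap: [6_C, 4_B, 4_A, 4_D]
  Swap root 6_C to index 3, re-heapify first 3 -> [4_D, 4_B, 4_A, 6_C]
  Swap root 4_D to index 2, re-heapify first 2 -> [4_A, 4_B, 4_D, 6_C]
  Swap root 4_A to index 1, re-heapify first 1 -> [4_B, 4_A, 4_D, 6_C]
Final order: [4_B, 4_A, 4_D, 6_C]
Equal keys:
  value 4: originally 4_A, 4_B, 4_D; after sorting 4_B, 4_A, 4_D -> order changed
Equal keys were reordered, so Heap Sort is not stable: heap construction and root-to-end swaps move elements without regard to the original order of equal keys. (One such input is enough; an unstable sort may happen to preserve order on other inputs, but it gives no guarantee.)
Answer: Not stable


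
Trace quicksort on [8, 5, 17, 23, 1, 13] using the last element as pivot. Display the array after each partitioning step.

Partition 1: pivot=13 at index 3 -> [8, 5, 1, 13, 17, 23]
Partition 2: pivot=1 at index 0 -> [1, 5, 8, 13, 17, 23]
Partition 3: pivot=8 at index 2 -> [1, 5, 8, 13, 17, 23]
Partition 4: pivot=23 at index 5 -> [1, 5, 8, 13, 17, 23]


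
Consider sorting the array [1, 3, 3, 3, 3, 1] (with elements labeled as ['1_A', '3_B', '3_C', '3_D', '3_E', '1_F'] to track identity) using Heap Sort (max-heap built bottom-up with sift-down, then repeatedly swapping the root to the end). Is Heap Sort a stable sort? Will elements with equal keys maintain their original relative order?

Trace Heap Sort on the labeled array (the key is the number; the letter only tracks identity):
  Build max-heap: [3_B, 3_D, 3_C, 1_A, 3_E, 1_F]
  Swap root 3_B to index 5, re-heapify first 5 -> [3_D, 3_E, 3_C, 1_A, 1_F, 3_B]
  Swap root 3_D to index 4, re-heapify first 4 -> [3_E, 1_F, 3_C, 1_A, 3_D, 3_B]
  Swap root 3_E to index 3, re-heapify first 3 -> [3_C, 1_F, 1_A, 3_E, 3_D, 3_B]
  Swap root 3_C to index 2, re-heapify first 2 -> [1_A, 1_F, 3_C, 3_E, 3_D, 3_B]
  Swap root 1_A to index 1, re-heapify first 1 -> [1_F, 1_A, 3_C, 3_E, 3_D, 3_B]
Final order: [1_F, 1_A, 3_C, 3_E, 3_D, 3_B]
Equal keys:
  value 1: originally 1_A, 1_F; after sorting 1_F, 1_A -> order changed
  value 3: originally 3_B, 3_C, 3_D, 3_E; after sorting 3_C, 3_E, 3_D, 3_B -> order changed
Equal keys were reordered, so Heap Sort is not stable: heap construction and root-to-end swaps move elements without regard to the original order of equal keys. (One such input is enough; an unstable sort may happen to preserve order on other inputs, but it gives no guarantee.)
Answer: Not stable


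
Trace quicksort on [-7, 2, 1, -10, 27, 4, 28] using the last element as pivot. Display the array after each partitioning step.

Partition 1: pivot=28 at index 6 -> [-7, 2, 1, -10, 27, 4, 28]
Partition 2: pivot=4 at index 4 -> [-7, 2, 1, -10, 4, 27, 28]
Partition 3: pivot=-10 at index 0 -> [-10, 2, 1, -7, 4, 27, 28]
Partition 4: pivot=-7 at index 1 -> [-10, -7, 1, 2, 4, 27, 28]
Partition 5: pivot=2 at index 3 -> [-10, -7, 1, 2, 4, 27, 28]


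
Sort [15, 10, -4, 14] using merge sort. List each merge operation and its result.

Divide and conquer:
  Merge [15] + [10] -> [10, 15]
  Merge [-4] + [14] -> [-4, 14]
  Merge [10, 15] + [-4, 14] -> [-4, 10, 14, 15]


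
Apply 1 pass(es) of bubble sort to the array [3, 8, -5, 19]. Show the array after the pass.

After pass 1: [3, -5, 8, 19] (1 swaps)
Total swaps: 1


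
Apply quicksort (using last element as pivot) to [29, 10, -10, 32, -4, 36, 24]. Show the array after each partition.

Partition 1: pivot=24 at index 3 -> [10, -10, -4, 24, 29, 36, 32]
Partition 2: pivot=-4 at index 1 -> [-10, -4, 10, 24, 29, 36, 32]
Partition 3: pivot=32 at index 5 -> [-10, -4, 10, 24, 29, 32, 36]


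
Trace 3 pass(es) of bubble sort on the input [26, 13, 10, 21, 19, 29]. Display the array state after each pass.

After pass 1: [13, 10, 21, 19, 26, 29] (4 swaps)
After pass 2: [10, 13, 19, 21, 26, 29] (2 swaps)
After pass 3: [10, 13, 19, 21, 26, 29] (0 swaps)
Total swaps: 6


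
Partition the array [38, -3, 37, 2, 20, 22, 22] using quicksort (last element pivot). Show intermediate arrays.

Partition 1: pivot=22 at index 4 -> [-3, 2, 20, 22, 22, 38, 37]
Partition 2: pivot=22 at index 3 -> [-3, 2, 20, 22, 22, 38, 37]
Partition 3: pivot=20 at index 2 -> [-3, 2, 20, 22, 22, 38, 37]
Partition 4: pivot=2 at index 1 -> [-3, 2, 20, 22, 22, 38, 37]
Partition 5: pivot=37 at index 5 -> [-3, 2, 20, 22, 22, 37, 38]


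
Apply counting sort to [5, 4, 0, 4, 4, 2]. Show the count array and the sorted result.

Count array: [1, 0, 1, 0, 3, 1]
(count[i] = number of elements equal to i)
Cumulative count: [1, 1, 2, 2, 5, 6]
Sorted: [0, 2, 4, 4, 4, 5]


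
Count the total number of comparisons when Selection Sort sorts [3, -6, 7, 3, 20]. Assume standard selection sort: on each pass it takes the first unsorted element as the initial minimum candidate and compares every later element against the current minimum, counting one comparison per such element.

Pass 1: scan indices 1..4 for the minimum = 4 comparison(s); min is -6, place at index 0 -> [-6, 3, 7, 3, 20]
Pass 2: scan indices 2..4 for the minimum = 3 comparison(s); min is 3, place at index 1 -> [-6, 3, 7, 3, 20]
Pass 3: scan indices 3..4 for the minimum = 2 comparison(s); min is 3, place at index 2 -> [-6, 3, 3, 7, 20]
Pass 4: scan indices 4..4 for the minimum = 1 comparison(s); min is 7, place at index 3 -> [-6, 3, 3, 7, 20]
Selection sort always scans the whole unsorted suffix, so the count is (n-1) + (n-2) + ... + 1 = n(n-1)/2 = 5*4/2 = 10 regardless of the input order.
Total comparisons: 4 + 3 + 2 + 1 = 10


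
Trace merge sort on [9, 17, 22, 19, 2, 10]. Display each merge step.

Divide and conquer:
  Merge [17] + [22] -> [17, 22]
  Merge [9] + [17, 22] -> [9, 17, 22]
  Merge [2] + [10] -> [2, 10]
  Merge [19] + [2, 10] -> [2, 10, 19]
  Merge [9, 17, 22] + [2, 10, 19] -> [2, 9, 10, 17, 19, 22]


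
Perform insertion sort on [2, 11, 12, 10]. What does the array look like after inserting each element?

First element 2 is already 'sorted'
Insert 11: shifted 0 elements -> [2, 11, 12, 10]
Insert 12: shifted 0 elements -> [2, 11, 12, 10]
Insert 10: shifted 2 elements -> [2, 10, 11, 12]


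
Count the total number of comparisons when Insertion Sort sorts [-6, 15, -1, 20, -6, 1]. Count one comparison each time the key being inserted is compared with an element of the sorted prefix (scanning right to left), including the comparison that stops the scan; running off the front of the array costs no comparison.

Insert 15: -6 <= 15 (stop) = 1 comparison(s) -> [-6, 15, -1, 20, -6, 1]
Insert -1: 15 > -1 (shift), -6 <= -1 (stop) = 2 comparison(s) -> [-6, -1, 15, 20, -6, 1]
Insert 20: 15 <= 20 (stop) = 1 comparison(s) -> [-6, -1, 15, 20, -6, 1]
Insert -6: 20 > -6 (shift), 15 > -6 (shift), -1 > -6 (shift), -6 <= -6 (stop) = 4 comparison(s) -> [-6, -6, -1, 15, 20, 1]
Insert 1: 20 > 1 (shift), 15 > 1 (shift), -1 <= 1 (stop) = 3 comparison(s) -> [-6, -6, -1, 1, 15, 20]
Total comparisons: 1 + 2 + 1 + 4 + 3 = 11


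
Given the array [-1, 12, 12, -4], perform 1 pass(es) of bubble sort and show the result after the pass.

After pass 1: [-1, 12, -4, 12] (1 swaps)
Total swaps: 1


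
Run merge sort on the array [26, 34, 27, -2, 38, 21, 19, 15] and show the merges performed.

Divide and conquer:
  Merge [26] + [34] -> [26, 34]
  Merge [27] + [-2] -> [-2, 27]
  Merge [26, 34] + [-2, 27] -> [-2, 26, 27, 34]
  Merge [38] + [21] -> [21, 38]
  Merge [19] + [15] -> [15, 19]
  Merge [21, 38] + [15, 19] -> [15, 19, 21, 38]
  Merge [-2, 26, 27, 34] + [15, 19, 21, 38] -> [-2, 15, 19, 21, 26, 27, 34, 38]


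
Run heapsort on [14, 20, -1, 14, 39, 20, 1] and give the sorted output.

Build heap: [39, 20, 20, 14, 14, -1, 1]
Extract 39: [20, 14, 20, 1, 14, -1, 39]
Extract 20: [20, 14, -1, 1, 14, 20, 39]
Extract 20: [14, 14, -1, 1, 20, 20, 39]
Extract 14: [14, 1, -1, 14, 20, 20, 39]
Extract 14: [1, -1, 14, 14, 20, 20, 39]
Extract 1: [-1, 1, 14, 14, 20, 20, 39]


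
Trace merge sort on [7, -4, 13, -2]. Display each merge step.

Divide and conquer:
  Merge [7] + [-4] -> [-4, 7]
  Merge [13] + [-2] -> [-2, 13]
  Merge [-4, 7] + [-2, 13] -> [-4, -2, 7, 13]
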